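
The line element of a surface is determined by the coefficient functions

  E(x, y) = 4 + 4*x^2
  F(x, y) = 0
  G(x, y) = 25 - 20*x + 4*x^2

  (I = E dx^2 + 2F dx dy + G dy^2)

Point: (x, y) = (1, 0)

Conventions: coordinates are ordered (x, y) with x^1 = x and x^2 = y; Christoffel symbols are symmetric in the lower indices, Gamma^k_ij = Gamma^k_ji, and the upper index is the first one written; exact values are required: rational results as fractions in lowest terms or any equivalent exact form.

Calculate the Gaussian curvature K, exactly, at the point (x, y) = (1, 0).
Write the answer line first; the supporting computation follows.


Answer: K = -1/24

E = 8, F = 0, G = 9, EG - F^2 = 72 at the point
E_x = 8, E_y = 0, F_x = 0, F_y = 0, G_x = -12, G_y = 0
E_yy = 0, F_xy = 0, G_xx = 8
By Brioschi, K is (det M1 - det M2) divided by (EG - F^2) squared.
M1 = [[-E_yy/2 + F_xy - G_xx/2, E_x/2, F_x - E_y/2], [F_y - G_x/2, E, F], [G_y/2, F, G]] = [[-4, 4, 0], [6, 8, 0], [0, 0, 9]]; det M1 = -504
M2 = [[0, E_y/2, G_x/2], [E_y/2, E, F], [G_x/2, F, G]] = [[0, 0, -6], [0, 8, 0], [-6, 0, 9]]; det M2 = -288
det M1 - det M2 = -216; K = -216 / (72)^2 = -1/24


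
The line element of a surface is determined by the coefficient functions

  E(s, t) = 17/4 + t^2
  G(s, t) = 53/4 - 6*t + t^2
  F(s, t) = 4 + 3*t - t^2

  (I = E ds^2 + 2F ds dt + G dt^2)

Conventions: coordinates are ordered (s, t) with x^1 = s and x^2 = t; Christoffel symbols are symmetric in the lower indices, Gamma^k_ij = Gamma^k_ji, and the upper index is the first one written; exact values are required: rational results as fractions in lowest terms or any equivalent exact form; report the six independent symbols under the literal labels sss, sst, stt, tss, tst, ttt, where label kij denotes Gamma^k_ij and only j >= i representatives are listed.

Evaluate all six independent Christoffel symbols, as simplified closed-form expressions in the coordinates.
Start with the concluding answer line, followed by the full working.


Answer: Gamma_sss = (-16*t^3 + 48*t^2 + 64*t)/(264*t^2 - 792*t + 645), Gamma_sst = (16*t^3 - 96*t^2 + 212*t)/(264*t^2 - 792*t + 645), Gamma_stt = (-16*t^3 + 144*t^2 - 632*t + 828)/(264*t^2 - 792*t + 645), Gamma_tss = (-16*t^3 - 68*t)/(264*t^2 - 792*t + 645), Gamma_tst = (16*t^3 - 48*t^2 - 64*t)/(264*t^2 - 792*t + 645), Gamma_ttt = (-16*t^3 + 96*t^2 + 52*t - 396)/(264*t^2 - 792*t + 645)

E = 17/4 + t^2; F = 4 + 3*t - t^2; G = 53/4 - 6*t + t^2
Gamma^k_ij = (1/2) g^{kl} (d_i g_jl + d_j g_il - d_l g_ij), with g^inv = (1/(EG-F^2)) [[G, -F], [-F, E]]
first partials: E_s = 0, E_t = 2*t, F_s = 0, F_t = 3 - 2*t, G_s = 0, G_t = -6 + 2*t
D = EG - F^2 = 645/16 - (99/2)*t + (33/2)*t^2
expanded: Gamma^s_ss = (G E_s - 2F F_s + F E_t)/(2D), Gamma^s_st = (G E_t - F G_s)/(2D), Gamma^s_tt = (2G F_t - G G_s - F G_t)/(2D), Gamma^t_ss = (2E F_s - E E_t - F E_s)/(2D), Gamma^t_st = (E G_s - F E_t)/(2D), Gamma^t_tt = (E G_t - 2F F_t + F G_s)/(2D); substitute and cancel common factors


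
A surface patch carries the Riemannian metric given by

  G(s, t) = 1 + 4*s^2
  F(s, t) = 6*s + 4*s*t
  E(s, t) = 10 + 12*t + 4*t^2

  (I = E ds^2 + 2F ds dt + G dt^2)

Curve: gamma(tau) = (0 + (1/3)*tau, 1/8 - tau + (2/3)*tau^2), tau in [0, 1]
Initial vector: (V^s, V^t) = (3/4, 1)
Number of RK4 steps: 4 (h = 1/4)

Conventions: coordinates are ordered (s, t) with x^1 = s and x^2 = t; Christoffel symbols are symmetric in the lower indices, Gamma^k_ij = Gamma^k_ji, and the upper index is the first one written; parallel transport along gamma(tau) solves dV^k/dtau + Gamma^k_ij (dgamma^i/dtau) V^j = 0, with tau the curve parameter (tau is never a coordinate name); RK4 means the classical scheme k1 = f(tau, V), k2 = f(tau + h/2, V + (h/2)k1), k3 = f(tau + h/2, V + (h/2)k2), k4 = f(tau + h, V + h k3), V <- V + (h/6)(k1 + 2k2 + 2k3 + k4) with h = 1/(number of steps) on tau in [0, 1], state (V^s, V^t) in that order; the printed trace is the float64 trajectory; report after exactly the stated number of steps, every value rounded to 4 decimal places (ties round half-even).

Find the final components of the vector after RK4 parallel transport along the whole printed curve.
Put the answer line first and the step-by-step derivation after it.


Answer: V^s = 0.6999, V^t = 0.9790

gamma'(tau) = (1/3, -1 + (4/3)*tau); f(tau, V)^k = -Gamma^k_ij(gamma(tau)) gamma'^i(tau) V^j; h = 1/4; intermediate values shown to 6 dp
curve data and Christoffel symbols at the stage parameters:
  tau = 0.000000: gamma = (0.000000, 0.125000), gamma' = (0.333333, -1.000000); Gamma_sss = 0.000000, Gamma_sst = 0.562162, Gamma_stt = 0.000000, Gamma_tss = 0.000000, Gamma_tst = 0.000000, Gamma_ttt = 0.000000
  tau = 0.125000: gamma = (0.041667, 0.010417), gamma' = (0.333333, -0.833333); Gamma_sss = 0.000000, Gamma_sst = 0.596273, Gamma_stt = 0.000000, Gamma_tss = 0.000000, Gamma_tst = 0.016449, Gamma_ttt = 0.000000
  tau = 0.250000: gamma = (0.083333, -0.083333), gamma' = (0.333333, -0.666667); Gamma_sss = 0.000000, Gamma_sst = 0.625767, Gamma_stt = 0.000000, Gamma_tss = 0.000000, Gamma_tst = 0.036810, Gamma_ttt = 0.000000
  tau = 0.375000: gamma = (0.125000, -0.156250), gamma' = (0.333333, -0.500000); Gamma_sss = 0.000000, Gamma_sst = 0.648751, Gamma_stt = 0.000000, Gamma_tss = 0.000000, Gamma_tst = 0.060349, Gamma_ttt = 0.000000
  tau = 0.500000: gamma = (0.166667, -0.208333), gamma' = (0.333333, -0.333333); Gamma_sss = 0.000000, Gamma_sst = 0.663693, Gamma_stt = 0.000000, Gamma_tss = 0.000000, Gamma_tst = 0.085638, Gamma_ttt = 0.000000
  tau = 0.625000: gamma = (0.208333, -0.239583), gamma' = (0.333333, -0.166667); Gamma_sss = 0.000000, Gamma_sst = 0.669703, Gamma_stt = 0.000000, Gamma_tss = 0.000000, Gamma_tst = 0.110695, Gamma_ttt = 0.000000
  tau = 0.750000: gamma = (0.250000, -0.250000), gamma' = (0.333333, 0.000000); Gamma_sss = 0.000000, Gamma_sst = 0.666667, Gamma_stt = 0.000000, Gamma_tss = 0.000000, Gamma_tst = 0.133333, Gamma_ttt = 0.000000
  tau = 0.875000: gamma = (0.291667, -0.239583), gamma' = (0.333333, 0.166667); Gamma_sss = 0.000000, Gamma_sst = 0.655198, Gamma_stt = 0.000000, Gamma_tss = 0.000000, Gamma_tst = 0.151616, Gamma_ttt = 0.000000
  tau = 1.000000: gamma = (0.333333, -0.208333), gamma' = (0.333333, 0.333333); Gamma_sss = 0.000000, Gamma_sst = 0.636441, Gamma_stt = 0.000000, Gamma_tss = 0.000000, Gamma_tst = 0.164243, Gamma_ttt = 0.000000
step 0: V^s = 0.7500, V^t = 1.0000
step 1: k1 = (0.234234, 0.000000), k2 = (0.188462, 0.005199), k3 = (0.185490, 0.005117), k4 = (0.123373, 0.007257); V <- V + (h/6)(k1 + 2k2 + 2k3 + k4): V^s = 0.7961, V^t = 1.0012
step 2: k1 = (0.123269, 0.007251), k2 = (0.046524, 0.004328), k3 = (0.043491, 0.004046), k4 = (-0.043193, -0.005573); V <- V + (h/6)(k1 + 2k2 + 2k3 + k4): V^s = 0.8069, V^t = 1.0019
step 3: k1 = (-0.043146, -0.005567), k2 = (-0.134048, -0.022157), k3 = (-0.134853, -0.022290), k4 = (-0.221413, -0.044283); V <- V + (h/6)(k1 + 2k2 + 2k3 + k4): V^s = 0.7735, V^t = 0.9961
step 4: k1 = (-0.221366, -0.044273), k2 = (-0.297790, -0.068910), k3 = (-0.296075, -0.068513), k4 = (-0.356083, -0.091892); V <- V + (h/6)(k1 + 2k2 + 2k3 + k4): V^s = 0.6999, V^t = 0.9790


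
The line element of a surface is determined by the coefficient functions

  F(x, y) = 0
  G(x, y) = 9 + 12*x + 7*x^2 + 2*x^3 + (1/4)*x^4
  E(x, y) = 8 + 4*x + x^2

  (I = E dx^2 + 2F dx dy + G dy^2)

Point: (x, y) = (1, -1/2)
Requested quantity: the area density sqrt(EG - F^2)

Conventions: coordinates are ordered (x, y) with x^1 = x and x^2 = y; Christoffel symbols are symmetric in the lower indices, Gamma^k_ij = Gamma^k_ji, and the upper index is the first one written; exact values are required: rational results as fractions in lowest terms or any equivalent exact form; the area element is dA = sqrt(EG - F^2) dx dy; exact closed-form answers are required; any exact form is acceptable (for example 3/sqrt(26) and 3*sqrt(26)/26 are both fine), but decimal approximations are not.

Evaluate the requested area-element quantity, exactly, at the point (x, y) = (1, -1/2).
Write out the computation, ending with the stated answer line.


E = 13, F = 0, G = 121/4; EG - F^2 = 1573/4

Answer: sqrt(EG - F^2) = 11*sqrt(13)/2


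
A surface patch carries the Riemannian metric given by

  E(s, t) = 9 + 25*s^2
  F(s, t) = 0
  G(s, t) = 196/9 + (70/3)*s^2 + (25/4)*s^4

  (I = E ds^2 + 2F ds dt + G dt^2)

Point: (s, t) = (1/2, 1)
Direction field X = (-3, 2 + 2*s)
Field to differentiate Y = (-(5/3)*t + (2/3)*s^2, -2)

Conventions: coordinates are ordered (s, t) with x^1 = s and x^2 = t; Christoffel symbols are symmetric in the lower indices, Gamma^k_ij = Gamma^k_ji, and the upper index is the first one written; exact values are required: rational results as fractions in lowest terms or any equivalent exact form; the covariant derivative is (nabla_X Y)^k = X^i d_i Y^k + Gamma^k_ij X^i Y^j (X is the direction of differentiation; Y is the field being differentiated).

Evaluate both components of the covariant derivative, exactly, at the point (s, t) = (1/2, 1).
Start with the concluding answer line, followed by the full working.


Answer: (nabla_X Y)^s = 231/122, (nabla_X Y)^t = 90/127

E = 61/4, F = 0, G = 16129/576 at the point
E_s = 25, E_t = 0, F_s = 0, F_t = 0, G_s = 635/24, G_t = 0
EG - F^2 = 983869/2304;  g^inv = (2304/983869) * [[16129/576, 0], [0, 61/4]]
first-kind symbols [ij,l] = (1/2)(d_i g_jl + d_j g_il - d_l g_ij): [ss,s] = E_s/2 = 25/2, [ss,t] = F_s - E_t/2 = 0, [st,s] = E_t/2 = 0, [st,t] = G_s/2 = 635/48, [tt,s] = F_t - G_s/2 = -635/48, [tt,t] = G_t/2 = 0
Gamma^s_ij = (G*[ij,s] - F*[ij,t])/(EG - F^2), Gamma^t_ij = (E*[ij,t] - F*[ij,s])/(EG - F^2)
Gamma_sss = 50/61, Gamma_sst = 0, Gamma_stt = -635/732, Gamma_tss = 0, Gamma_tst = 60/127, Gamma_ttt = 0
X = (-3, 3), Y = (-3/2, -2) at the point


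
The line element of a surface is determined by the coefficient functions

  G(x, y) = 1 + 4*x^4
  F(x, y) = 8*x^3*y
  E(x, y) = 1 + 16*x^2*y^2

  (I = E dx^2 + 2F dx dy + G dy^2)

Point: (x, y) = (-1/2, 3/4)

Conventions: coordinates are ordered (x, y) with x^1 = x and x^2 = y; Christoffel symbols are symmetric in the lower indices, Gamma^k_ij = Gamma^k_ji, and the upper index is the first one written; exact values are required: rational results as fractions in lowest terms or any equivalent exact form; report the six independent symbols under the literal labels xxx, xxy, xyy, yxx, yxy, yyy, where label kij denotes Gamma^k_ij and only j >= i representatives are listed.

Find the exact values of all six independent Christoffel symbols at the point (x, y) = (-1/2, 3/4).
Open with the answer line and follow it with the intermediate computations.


Answer: Gamma_xxx = -9/7, Gamma_xxy = 6/7, Gamma_xyy = 0, Gamma_yxx = 3/7, Gamma_yxy = -2/7, Gamma_yyy = 0

E = 13/4, F = -3/4, G = 5/4 at the point
E_x = -9, E_y = 6, F_x = 9/2, F_y = -1, G_x = -2, G_y = 0
EG - F^2 = 7/2;  g^inv = (2/7) * [[5/4, 3/4], [3/4, 13/4]]
first-kind symbols [ij,l] = (1/2)(d_i g_jl + d_j g_il - d_l g_ij): [xx,x] = E_x/2 = -9/2, [xx,y] = F_x - E_y/2 = 3/2, [xy,x] = E_y/2 = 3, [xy,y] = G_x/2 = -1, [yy,x] = F_y - G_x/2 = 0, [yy,y] = G_y/2 = 0
Gamma^x_ij = (G*[ij,x] - F*[ij,y])/(EG - F^2), Gamma^y_ij = (E*[ij,y] - F*[ij,x])/(EG - F^2)


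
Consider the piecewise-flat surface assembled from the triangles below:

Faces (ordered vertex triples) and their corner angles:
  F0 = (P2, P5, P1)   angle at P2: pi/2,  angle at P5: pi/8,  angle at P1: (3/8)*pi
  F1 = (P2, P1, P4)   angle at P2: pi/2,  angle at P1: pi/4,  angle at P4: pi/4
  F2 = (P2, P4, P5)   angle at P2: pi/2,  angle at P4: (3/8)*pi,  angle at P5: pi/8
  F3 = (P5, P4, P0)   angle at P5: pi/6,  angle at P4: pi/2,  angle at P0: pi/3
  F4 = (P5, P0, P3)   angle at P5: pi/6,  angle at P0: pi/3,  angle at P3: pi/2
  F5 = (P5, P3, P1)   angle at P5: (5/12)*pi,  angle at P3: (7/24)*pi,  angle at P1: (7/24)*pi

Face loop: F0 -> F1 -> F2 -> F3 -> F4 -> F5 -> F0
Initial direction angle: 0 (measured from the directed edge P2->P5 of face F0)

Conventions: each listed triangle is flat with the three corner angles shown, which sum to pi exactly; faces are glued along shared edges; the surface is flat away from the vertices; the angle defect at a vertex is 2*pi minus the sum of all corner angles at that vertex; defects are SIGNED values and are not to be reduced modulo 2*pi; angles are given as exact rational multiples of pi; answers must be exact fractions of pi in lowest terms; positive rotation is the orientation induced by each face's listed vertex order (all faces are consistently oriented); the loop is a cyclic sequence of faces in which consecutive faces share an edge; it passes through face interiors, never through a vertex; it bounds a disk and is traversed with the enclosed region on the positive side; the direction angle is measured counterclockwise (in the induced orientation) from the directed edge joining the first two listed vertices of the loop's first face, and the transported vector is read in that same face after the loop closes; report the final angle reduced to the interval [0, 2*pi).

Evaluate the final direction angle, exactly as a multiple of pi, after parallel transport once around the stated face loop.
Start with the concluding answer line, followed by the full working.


Answer: final direction angle = (3/2)*pi

enclosed vertex P2: corner angles sum to (3/2)*pi, defect = 2*pi - (3/2)*pi = pi/2
enclosed vertex P5: corner angles sum to pi, defect = 2*pi - pi = pi
summing the enclosed defects onto the initial angle, mod 2*pi in the induced orientation:
final angle = 0 + (3/2)*pi = (3/2)*pi (mod 2*pi)


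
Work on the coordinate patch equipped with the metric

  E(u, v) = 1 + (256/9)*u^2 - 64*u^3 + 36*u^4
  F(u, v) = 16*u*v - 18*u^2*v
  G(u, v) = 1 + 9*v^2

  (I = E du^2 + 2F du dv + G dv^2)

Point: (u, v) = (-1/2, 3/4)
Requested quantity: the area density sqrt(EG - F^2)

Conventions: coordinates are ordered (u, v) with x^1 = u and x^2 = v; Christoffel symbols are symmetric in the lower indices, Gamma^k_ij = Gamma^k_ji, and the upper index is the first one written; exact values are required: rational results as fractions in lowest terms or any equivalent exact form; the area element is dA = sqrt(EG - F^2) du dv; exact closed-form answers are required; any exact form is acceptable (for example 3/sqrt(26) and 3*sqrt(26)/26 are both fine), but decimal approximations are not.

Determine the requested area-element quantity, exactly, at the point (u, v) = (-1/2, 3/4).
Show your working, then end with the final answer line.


E = 661/36, F = -75/8, G = 97/16; EG - F^2 = 3373/144

Answer: sqrt(EG - F^2) = sqrt(3373)/12


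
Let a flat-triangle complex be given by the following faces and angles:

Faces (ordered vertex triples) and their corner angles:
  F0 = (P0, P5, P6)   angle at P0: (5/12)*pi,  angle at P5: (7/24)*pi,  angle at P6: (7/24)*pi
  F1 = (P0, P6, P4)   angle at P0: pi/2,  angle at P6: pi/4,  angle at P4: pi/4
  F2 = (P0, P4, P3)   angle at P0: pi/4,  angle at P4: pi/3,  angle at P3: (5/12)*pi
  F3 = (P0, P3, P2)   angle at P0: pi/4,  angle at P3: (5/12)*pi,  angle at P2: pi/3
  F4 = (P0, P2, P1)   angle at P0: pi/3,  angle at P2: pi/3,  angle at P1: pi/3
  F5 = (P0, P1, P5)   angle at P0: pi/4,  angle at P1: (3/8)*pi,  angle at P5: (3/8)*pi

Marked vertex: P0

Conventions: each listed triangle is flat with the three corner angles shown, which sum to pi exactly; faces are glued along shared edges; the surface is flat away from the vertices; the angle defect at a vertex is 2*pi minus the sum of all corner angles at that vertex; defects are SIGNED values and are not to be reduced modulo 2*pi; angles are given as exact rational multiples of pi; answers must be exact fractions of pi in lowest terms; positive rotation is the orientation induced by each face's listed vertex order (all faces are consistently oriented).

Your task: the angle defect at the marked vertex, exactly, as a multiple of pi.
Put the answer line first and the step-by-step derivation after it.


Answer: defect(P0) = 0

Sum of corner angles at P0: 2*pi
defect = 2*pi - 2*pi


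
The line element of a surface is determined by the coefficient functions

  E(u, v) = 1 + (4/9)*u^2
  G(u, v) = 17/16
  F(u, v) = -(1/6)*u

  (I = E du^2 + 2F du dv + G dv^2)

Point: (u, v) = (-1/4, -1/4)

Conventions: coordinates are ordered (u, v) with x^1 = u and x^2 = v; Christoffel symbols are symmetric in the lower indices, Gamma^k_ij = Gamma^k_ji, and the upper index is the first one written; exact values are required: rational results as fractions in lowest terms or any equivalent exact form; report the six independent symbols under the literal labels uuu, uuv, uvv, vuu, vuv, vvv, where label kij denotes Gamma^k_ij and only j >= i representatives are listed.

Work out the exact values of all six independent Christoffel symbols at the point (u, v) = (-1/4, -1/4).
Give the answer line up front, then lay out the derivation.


Answer: Gamma_uuu = -16/157, Gamma_uuv = 0, Gamma_uvv = 0, Gamma_vuu = -24/157, Gamma_vuv = 0, Gamma_vvv = 0

E = 37/36, F = 1/24, G = 17/16 at the point
E_u = -2/9, E_v = 0, F_u = -1/6, F_v = 0, G_u = 0, G_v = 0
EG - F^2 = 157/144;  g^inv = (144/157) * [[17/16, -1/24], [-1/24, 37/36]]
first-kind symbols [ij,l] = (1/2)(d_i g_jl + d_j g_il - d_l g_ij): [uu,u] = E_u/2 = -1/9, [uu,v] = F_u - E_v/2 = -1/6, [uv,u] = E_v/2 = 0, [uv,v] = G_u/2 = 0, [vv,u] = F_v - G_u/2 = 0, [vv,v] = G_v/2 = 0
Gamma^u_ij = (G*[ij,u] - F*[ij,v])/(EG - F^2), Gamma^v_ij = (E*[ij,v] - F*[ij,u])/(EG - F^2)


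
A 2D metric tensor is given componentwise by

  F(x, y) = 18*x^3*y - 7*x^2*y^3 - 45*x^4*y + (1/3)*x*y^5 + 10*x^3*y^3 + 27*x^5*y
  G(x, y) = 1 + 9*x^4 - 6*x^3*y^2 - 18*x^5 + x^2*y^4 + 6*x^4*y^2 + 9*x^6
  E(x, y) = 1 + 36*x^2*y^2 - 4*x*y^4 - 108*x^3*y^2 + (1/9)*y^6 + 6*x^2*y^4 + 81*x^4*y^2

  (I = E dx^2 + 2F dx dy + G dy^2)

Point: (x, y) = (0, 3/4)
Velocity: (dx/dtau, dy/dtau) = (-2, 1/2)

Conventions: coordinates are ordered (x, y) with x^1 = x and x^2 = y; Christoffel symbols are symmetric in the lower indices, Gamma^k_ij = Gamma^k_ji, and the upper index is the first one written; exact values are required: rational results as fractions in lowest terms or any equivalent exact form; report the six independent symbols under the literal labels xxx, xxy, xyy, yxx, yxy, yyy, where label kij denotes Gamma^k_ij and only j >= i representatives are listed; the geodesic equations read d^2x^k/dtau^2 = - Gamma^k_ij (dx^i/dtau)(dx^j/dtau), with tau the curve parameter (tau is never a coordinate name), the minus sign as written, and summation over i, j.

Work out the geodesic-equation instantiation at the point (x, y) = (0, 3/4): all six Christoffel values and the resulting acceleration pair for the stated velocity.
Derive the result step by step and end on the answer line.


E = 4177/4096, F = 0, G = 1 at the point
E_x = -81/64, E_y = 81/512, F_x = 81/1024, F_y = 0, G_x = 0, G_y = 0
EG - F^2 = 4177/4096;  g^inv = (4096/4177) * [[1, 0], [0, 4177/4096]]
first-kind symbols [ij,l] = (1/2)(d_i g_jl + d_j g_il - d_l g_ij): [xx,x] = E_x/2 = -81/128, [xx,y] = F_x - E_y/2 = 0, [xy,x] = E_y/2 = 81/1024, [xy,y] = G_x/2 = 0, [yy,x] = F_y - G_x/2 = 0, [yy,y] = G_y/2 = 0
Gamma^x_ij = (G*[ij,x] - F*[ij,y])/(EG - F^2), Gamma^y_ij = (E*[ij,y] - F*[ij,x])/(EG - F^2)
Gamma_xxx = -2592/4177, Gamma_xxy = 324/4177, Gamma_xyy = 0, Gamma_yxx = 0, Gamma_yxy = 0, Gamma_yyy = 0
d^2x/dtau^2 = -(Gamma_xxx*(-2)^2 + 2*Gamma_xxy*(-2)*(1/2) + Gamma_xyy*(1/2)^2) = 11016/4177
d^2y/dtau^2 = -(Gamma_yxx*(-2)^2 + 2*Gamma_yxy*(-2)*(1/2) + Gamma_yyy*(1/2)^2) = 0

Answer: Gamma_xxx = -2592/4177, Gamma_xxy = 324/4177, Gamma_xyy = 0, Gamma_yxx = 0, Gamma_yxy = 0, Gamma_yyy = 0; accelerations (d^2x/dtau^2, d^2y/dtau^2) = (11016/4177, 0)


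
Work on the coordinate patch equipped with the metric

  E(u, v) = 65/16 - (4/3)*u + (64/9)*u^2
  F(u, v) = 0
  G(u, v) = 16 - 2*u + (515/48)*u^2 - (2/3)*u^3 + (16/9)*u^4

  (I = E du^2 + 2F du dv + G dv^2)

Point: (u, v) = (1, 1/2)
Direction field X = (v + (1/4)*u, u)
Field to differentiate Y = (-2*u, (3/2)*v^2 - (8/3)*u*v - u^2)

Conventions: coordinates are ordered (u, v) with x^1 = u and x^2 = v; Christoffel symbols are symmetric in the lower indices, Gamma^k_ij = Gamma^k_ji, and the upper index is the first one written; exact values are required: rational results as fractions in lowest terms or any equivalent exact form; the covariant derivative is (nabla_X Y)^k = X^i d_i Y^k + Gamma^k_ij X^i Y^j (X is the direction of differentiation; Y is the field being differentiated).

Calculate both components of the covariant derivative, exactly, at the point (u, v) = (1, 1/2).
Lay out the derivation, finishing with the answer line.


E = 1417/144, F = 0, G = 3721/144 at the point
E_u = 116/9, E_v = 0, F_u = 0, F_v = 0, G_u = 1769/72, G_v = 0
EG - F^2 = 5272657/20736;  g^inv = (20736/5272657) * [[3721/144, 0], [0, 1417/144]]
first-kind symbols [ij,l] = (1/2)(d_i g_jl + d_j g_il - d_l g_ij): [uu,u] = E_u/2 = 58/9, [uu,v] = F_u - E_v/2 = 0, [uv,u] = E_v/2 = 0, [uv,v] = G_u/2 = 1769/144, [vv,u] = F_v - G_u/2 = -1769/144, [vv,v] = G_v/2 = 0
Gamma^u_ij = (G*[ij,u] - F*[ij,v])/(EG - F^2), Gamma^v_ij = (E*[ij,v] - F*[ij,u])/(EG - F^2)
Gamma_uuu = 928/1417, Gamma_uuv = 0, Gamma_uvv = -1769/1417, Gamma_vuu = 0, Gamma_vuv = 29/61, Gamma_vvv = 0
X = (3/4, 1), Y = (-2, -47/24) at the point

Answer: (nabla_X Y)^u = -1277/34008, (nabla_X Y)^v = -31129/5856


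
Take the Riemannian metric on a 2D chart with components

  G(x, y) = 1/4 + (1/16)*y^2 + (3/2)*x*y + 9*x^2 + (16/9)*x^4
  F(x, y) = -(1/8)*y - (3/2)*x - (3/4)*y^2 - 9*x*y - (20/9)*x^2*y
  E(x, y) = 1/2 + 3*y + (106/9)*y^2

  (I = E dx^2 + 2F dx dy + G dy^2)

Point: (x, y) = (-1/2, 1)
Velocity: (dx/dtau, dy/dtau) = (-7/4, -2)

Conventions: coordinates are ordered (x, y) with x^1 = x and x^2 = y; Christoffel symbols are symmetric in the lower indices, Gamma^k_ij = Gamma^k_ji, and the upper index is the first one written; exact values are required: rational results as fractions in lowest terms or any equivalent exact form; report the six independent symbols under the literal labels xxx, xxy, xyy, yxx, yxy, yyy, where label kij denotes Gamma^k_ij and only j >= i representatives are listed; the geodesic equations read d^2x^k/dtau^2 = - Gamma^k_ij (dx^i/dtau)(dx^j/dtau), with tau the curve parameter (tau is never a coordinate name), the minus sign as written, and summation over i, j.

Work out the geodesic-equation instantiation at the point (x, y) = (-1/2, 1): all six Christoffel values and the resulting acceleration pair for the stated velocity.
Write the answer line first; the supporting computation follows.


Answer: Gamma_xxx = 1552/279, Gamma_xxy = 215456/76725, Gamma_xyy = 71144/76725, Gamma_yxx = -6208/279, Gamma_yxy = -2164/279, Gamma_yyy = -559/279; accelerations (d^2x/dtau^2, d^2y/dtau^2) = (-344427/8525, 4044/31)

E = 275/18, F = 275/72, G = 277/144 at the point
E_x = 0, E_y = 239/9, F_x = -149/18, F_y = 167/72, G_x = -151/18, G_y = -5/8
EG - F^2 = 8525/576;  g^inv = (576/8525) * [[277/144, -275/72], [-275/72, 275/18]]
first-kind symbols [ij,l] = (1/2)(d_i g_jl + d_j g_il - d_l g_ij): [xx,x] = E_x/2 = 0, [xx,y] = F_x - E_y/2 = -194/9, [xy,x] = E_y/2 = 239/18, [xy,y] = G_x/2 = -151/36, [yy,x] = F_y - G_x/2 = 469/72, [yy,y] = G_y/2 = -5/16
Gamma^x_ij = (G*[ij,x] - F*[ij,y])/(EG - F^2), Gamma^y_ij = (E*[ij,y] - F*[ij,x])/(EG - F^2)
Gamma_xxx = 1552/279, Gamma_xxy = 215456/76725, Gamma_xyy = 71144/76725, Gamma_yxx = -6208/279, Gamma_yxy = -2164/279, Gamma_yyy = -559/279
d^2x/dtau^2 = -(Gamma_xxx*(-7/4)^2 + 2*Gamma_xxy*(-7/4)*(-2) + Gamma_xyy*(-2)^2) = -344427/8525
d^2y/dtau^2 = -(Gamma_yxx*(-7/4)^2 + 2*Gamma_yxy*(-7/4)*(-2) + Gamma_yyy*(-2)^2) = 4044/31


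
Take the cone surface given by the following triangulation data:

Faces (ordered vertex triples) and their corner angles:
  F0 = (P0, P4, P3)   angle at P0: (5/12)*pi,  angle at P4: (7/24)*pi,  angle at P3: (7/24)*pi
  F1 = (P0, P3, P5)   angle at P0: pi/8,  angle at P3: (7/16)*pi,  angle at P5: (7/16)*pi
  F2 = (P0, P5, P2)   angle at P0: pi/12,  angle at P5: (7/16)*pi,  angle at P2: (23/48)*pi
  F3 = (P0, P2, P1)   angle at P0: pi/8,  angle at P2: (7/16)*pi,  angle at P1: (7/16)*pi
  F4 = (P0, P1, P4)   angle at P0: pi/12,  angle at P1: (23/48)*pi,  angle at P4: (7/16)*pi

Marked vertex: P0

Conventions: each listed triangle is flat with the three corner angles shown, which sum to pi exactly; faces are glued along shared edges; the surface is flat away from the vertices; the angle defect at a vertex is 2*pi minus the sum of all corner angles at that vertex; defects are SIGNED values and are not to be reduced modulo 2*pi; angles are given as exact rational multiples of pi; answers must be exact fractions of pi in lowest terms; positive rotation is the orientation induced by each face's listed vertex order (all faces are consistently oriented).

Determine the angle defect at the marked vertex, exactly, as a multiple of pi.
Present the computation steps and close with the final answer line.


Sum of corner angles at P0: (5/6)*pi
defect = 2*pi - (5/6)*pi

Answer: defect(P0) = (7/6)*pi


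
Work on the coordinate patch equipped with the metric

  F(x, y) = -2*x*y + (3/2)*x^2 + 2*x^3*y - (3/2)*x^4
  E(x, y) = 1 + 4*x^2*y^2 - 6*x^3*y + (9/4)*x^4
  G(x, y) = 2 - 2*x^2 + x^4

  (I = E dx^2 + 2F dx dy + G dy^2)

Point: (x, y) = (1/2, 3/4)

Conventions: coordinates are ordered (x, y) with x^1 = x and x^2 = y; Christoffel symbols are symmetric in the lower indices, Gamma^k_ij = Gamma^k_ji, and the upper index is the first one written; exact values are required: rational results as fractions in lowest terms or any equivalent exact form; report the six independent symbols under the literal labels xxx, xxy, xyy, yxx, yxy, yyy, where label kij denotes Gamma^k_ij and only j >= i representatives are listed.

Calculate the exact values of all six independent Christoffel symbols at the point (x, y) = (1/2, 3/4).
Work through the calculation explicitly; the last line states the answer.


E = 73/64, F = -9/32, G = 25/16 at the point
E_x = 0, E_y = 3/4, F_x = 3/8, F_y = -3/4, G_x = -3/2, G_y = 0
EG - F^2 = 109/64;  g^inv = (64/109) * [[25/16, 9/32], [9/32, 73/64]]
first-kind symbols [ij,l] = (1/2)(d_i g_jl + d_j g_il - d_l g_ij): [xx,x] = E_x/2 = 0, [xx,y] = F_x - E_y/2 = 0, [xy,x] = E_y/2 = 3/8, [xy,y] = G_x/2 = -3/4, [yy,x] = F_y - G_x/2 = 0, [yy,y] = G_y/2 = 0
Gamma^x_ij = (G*[ij,x] - F*[ij,y])/(EG - F^2), Gamma^y_ij = (E*[ij,y] - F*[ij,x])/(EG - F^2)

Answer: Gamma_xxx = 0, Gamma_xxy = 24/109, Gamma_xyy = 0, Gamma_yxx = 0, Gamma_yxy = -48/109, Gamma_yyy = 0


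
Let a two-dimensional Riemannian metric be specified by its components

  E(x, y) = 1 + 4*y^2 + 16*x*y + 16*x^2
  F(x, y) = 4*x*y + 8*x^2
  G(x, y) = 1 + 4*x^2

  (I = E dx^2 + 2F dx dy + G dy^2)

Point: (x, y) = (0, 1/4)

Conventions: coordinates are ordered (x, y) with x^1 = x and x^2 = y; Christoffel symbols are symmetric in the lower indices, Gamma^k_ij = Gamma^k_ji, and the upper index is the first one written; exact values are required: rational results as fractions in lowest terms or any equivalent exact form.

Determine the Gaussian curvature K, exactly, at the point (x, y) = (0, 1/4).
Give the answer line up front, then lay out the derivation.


Answer: K = -64/25

E = 5/4, F = 0, G = 1, EG - F^2 = 5/4 at the point
E_x = 4, E_y = 2, F_x = 1, F_y = 0, G_x = 0, G_y = 0
E_yy = 8, F_xy = 4, G_xx = 8
Using the Brioschi determinant formula for K from the metric derivatives:
M1 = [[-E_yy/2 + F_xy - G_xx/2, E_x/2, F_x - E_y/2], [F_y - G_x/2, E, F], [G_y/2, F, G]] = [[-4, 2, 0], [0, 5/4, 0], [0, 0, 1]]; det M1 = -5
M2 = [[0, E_y/2, G_x/2], [E_y/2, E, F], [G_x/2, F, G]] = [[0, 1, 0], [1, 5/4, 0], [0, 0, 1]]; det M2 = -1
det M1 - det M2 = -4; K = -4 / (5/4)^2 = -64/25


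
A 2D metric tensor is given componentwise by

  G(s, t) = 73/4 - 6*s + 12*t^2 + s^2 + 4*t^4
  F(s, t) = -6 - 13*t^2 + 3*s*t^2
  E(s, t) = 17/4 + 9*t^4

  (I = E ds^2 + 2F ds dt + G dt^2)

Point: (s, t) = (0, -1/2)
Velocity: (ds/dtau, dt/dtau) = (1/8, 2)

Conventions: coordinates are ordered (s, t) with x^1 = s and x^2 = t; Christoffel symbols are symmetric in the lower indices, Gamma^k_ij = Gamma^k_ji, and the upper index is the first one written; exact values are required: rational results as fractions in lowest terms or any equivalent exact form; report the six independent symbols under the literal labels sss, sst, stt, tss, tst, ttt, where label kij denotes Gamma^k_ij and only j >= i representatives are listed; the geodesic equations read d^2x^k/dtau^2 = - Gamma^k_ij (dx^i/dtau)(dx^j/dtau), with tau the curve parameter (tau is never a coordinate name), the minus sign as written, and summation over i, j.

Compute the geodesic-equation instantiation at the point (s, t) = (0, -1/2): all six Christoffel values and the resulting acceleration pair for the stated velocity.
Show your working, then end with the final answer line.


E = 77/16, F = -37/4, G = 43/2 at the point
E_s = 0, E_t = -9/2, F_s = 3/4, F_t = 13, G_s = -6, G_t = -14
EG - F^2 = 573/32;  g^inv = (32/573) * [[43/2, 37/4], [37/4, 77/16]]
first-kind symbols [ij,l] = (1/2)(d_i g_jl + d_j g_il - d_l g_ij): [ss,s] = E_s/2 = 0, [ss,t] = F_s - E_t/2 = 3, [st,s] = E_t/2 = -9/4, [st,t] = G_s/2 = -3, [tt,s] = F_t - G_s/2 = 16, [tt,t] = G_t/2 = -7
Gamma^s_ij = (G*[ij,s] - F*[ij,t])/(EG - F^2), Gamma^t_ij = (E*[ij,t] - F*[ij,s])/(EG - F^2)
Gamma_sss = 296/191, Gamma_sst = -812/191, Gamma_stt = 8936/573, Gamma_tss = 154/191, Gamma_tst = -376/191, Gamma_ttt = 3658/573
d^2s/dtau^2 = -(Gamma_sss*(1/8)^2 + 2*Gamma_sst*(1/8)*(2) + Gamma_stt*(2)^2) = -276319/4584
d^2t/dtau^2 = -(Gamma_tss*(1/8)^2 + 2*Gamma_tst*(1/8)*(2) + Gamma_ttt*(2)^2) = -450407/18336

Answer: Gamma_sss = 296/191, Gamma_sst = -812/191, Gamma_stt = 8936/573, Gamma_tss = 154/191, Gamma_tst = -376/191, Gamma_ttt = 3658/573; accelerations (d^2s/dtau^2, d^2t/dtau^2) = (-276319/4584, -450407/18336)


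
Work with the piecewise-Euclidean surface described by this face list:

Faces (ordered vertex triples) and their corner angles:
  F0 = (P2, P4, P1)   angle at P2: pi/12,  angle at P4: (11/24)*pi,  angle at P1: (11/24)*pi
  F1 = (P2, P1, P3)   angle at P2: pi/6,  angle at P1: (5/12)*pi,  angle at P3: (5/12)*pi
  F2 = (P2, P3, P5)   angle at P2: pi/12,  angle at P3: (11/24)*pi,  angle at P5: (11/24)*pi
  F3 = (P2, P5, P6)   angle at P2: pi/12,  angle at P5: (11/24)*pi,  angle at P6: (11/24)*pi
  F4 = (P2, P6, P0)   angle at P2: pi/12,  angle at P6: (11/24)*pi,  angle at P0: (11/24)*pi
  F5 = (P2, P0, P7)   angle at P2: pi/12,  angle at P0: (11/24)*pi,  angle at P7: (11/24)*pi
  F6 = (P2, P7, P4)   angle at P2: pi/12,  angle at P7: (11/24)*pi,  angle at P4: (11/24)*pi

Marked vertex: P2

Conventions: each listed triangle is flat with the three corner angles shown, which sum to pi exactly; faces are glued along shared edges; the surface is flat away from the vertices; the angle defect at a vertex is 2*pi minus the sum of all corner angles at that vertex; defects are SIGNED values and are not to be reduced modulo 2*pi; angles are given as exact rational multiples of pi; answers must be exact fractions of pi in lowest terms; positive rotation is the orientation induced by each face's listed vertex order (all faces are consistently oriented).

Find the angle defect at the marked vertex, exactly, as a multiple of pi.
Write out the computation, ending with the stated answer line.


Sum of corner angles at P2: (2/3)*pi
defect = 2*pi - (2/3)*pi

Answer: defect(P2) = (4/3)*pi


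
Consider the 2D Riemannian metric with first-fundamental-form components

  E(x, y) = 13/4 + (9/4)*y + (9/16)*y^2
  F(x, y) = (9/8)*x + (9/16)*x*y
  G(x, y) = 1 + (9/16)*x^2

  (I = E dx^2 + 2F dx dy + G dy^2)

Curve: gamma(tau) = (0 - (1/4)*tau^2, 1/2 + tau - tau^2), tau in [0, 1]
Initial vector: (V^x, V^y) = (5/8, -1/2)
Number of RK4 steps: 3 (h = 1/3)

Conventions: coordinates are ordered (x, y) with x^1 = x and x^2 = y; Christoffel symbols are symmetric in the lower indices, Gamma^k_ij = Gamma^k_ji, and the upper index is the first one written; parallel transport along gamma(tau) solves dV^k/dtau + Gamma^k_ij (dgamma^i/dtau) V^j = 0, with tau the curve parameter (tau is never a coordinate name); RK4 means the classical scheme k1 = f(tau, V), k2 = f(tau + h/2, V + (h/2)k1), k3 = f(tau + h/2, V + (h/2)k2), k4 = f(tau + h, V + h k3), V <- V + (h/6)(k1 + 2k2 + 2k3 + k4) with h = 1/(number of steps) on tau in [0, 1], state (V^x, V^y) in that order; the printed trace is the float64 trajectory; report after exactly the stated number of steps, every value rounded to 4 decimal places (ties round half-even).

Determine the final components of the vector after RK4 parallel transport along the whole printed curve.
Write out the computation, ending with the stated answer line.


gamma'(tau) = (-(1/2)*tau, 1 - 2*tau); f(tau, V)^k = -Gamma^k_ij(gamma(tau)) gamma'^i(tau) V^j; h = 1/3; intermediate values shown to 6 dp
curve data and Christoffel symbols at the stage parameters:
  tau = 0.000000: gamma = (0.000000, 0.500000), gamma' = (0.000000, 1.000000); Gamma_xxx = 0.000000, Gamma_xxy = 0.311419, Gamma_xyy = 0.000000, Gamma_yxx = 0.000000, Gamma_yxy = 0.000000, Gamma_yyy = 0.000000
  tau = 0.166667: gamma = (-0.006944, 0.638889), gamma' = (-0.083333, 0.666667); Gamma_xxx = 0.000000, Gamma_xxy = 0.301878, Gamma_xyy = 0.000000, Gamma_yxx = 0.000000, Gamma_yxy = -0.000794, Gamma_yyy = 0.000000
  tau = 0.333333: gamma = (-0.027778, 0.722222), gamma' = (-0.166667, 0.333333); Gamma_xxx = 0.000000, Gamma_xxy = 0.296247, Gamma_xyy = 0.000000, Gamma_yxx = 0.000000, Gamma_yxy = -0.003023, Gamma_yyy = 0.000000
  tau = 0.500000: gamma = (-0.062500, 0.750000), gamma' = (-0.250000, 0.000000); Gamma_xxx = 0.000000, Gamma_xxy = 0.294301, Gamma_xyy = 0.000000, Gamma_yxx = 0.000000, Gamma_yxy = -0.006689, Gamma_yyy = 0.000000
  tau = 0.666667: gamma = (-0.111111, 0.722222), gamma' = (-0.333333, -0.333333); Gamma_xxx = 0.000000, Gamma_xxy = 0.295874, Gamma_xyy = 0.000000, Gamma_yxx = 0.000000, Gamma_yxy = -0.012076, Gamma_yyy = 0.000000
  tau = 0.833333: gamma = (-0.173611, 0.638889), gamma' = (-0.416667, -0.666667); Gamma_xxx = 0.000000, Gamma_xxy = 0.300843, Gamma_xyy = 0.000000, Gamma_yxx = 0.000000, Gamma_yxy = -0.019792, Gamma_yyy = 0.000000
  tau = 1.000000: gamma = (-0.250000, 0.500000), gamma' = (-0.500000, -1.000000); Gamma_xxx = 0.000000, Gamma_xxy = 0.309013, Gamma_xyy = 0.000000, Gamma_yxx = 0.000000, Gamma_yxy = -0.030901, Gamma_yyy = 0.000000
step 0: V^x = 0.6250, V^y = -0.5000
step 1: k1 = (-0.194637, 0.000000), k2 = (-0.131832, 0.000347), k3 = (-0.133938, 0.000352), k4 = (-0.081991, 0.000837); V <- V + (h/6)(k1 + 2k2 + 2k3 + k4): V^x = 0.5801, V^y = -0.4999
step 2: k1 = (-0.081965, 0.000836), k2 = (-0.036768, 0.000836), k3 = (-0.036768, 0.000836), k4 = (0.006731, -0.000275); V <- V + (h/6)(k1 + 2k2 + 2k3 + k4): V^x = 0.5678, V^y = -0.4997
step 3: k1 = (0.006716, -0.000274), k2 = (0.051455, -0.003385), k3 = (0.052886, -0.003479), k4 = (0.103510, -0.010351); V <- V + (h/6)(k1 + 2k2 + 2k3 + k4): V^x = 0.5855, V^y = -0.5010

Answer: V^x = 0.5855, V^y = -0.5010


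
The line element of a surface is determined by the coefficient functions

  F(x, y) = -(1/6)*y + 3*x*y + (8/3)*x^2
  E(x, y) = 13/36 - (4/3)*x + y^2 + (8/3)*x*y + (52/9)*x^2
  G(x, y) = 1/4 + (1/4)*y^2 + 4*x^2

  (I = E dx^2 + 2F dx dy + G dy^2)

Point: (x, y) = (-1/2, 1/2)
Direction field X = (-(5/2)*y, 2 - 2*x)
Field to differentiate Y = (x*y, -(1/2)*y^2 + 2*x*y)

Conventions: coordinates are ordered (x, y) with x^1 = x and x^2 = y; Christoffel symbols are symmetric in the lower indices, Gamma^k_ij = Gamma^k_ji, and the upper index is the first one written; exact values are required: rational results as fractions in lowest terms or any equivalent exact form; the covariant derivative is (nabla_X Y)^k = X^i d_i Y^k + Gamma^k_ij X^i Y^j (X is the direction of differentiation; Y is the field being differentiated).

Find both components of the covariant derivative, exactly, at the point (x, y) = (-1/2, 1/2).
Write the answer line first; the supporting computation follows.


Answer: (nabla_X Y)^x = -71771/24608, (nabla_X Y)^y = -58273/9228

E = 37/18, F = -1/6, G = 21/16 at the point
E_x = -52/9, E_y = -1/3, F_x = -7/6, F_y = -5/3, G_x = -4, G_y = 1/4
EG - F^2 = 769/288;  g^inv = (288/769) * [[21/16, 1/6], [1/6, 37/18]]
first-kind symbols [ij,l] = (1/2)(d_i g_jl + d_j g_il - d_l g_ij): [xx,x] = E_x/2 = -26/9, [xx,y] = F_x - E_y/2 = -1, [xy,x] = E_y/2 = -1/6, [xy,y] = G_x/2 = -2, [yy,x] = F_y - G_x/2 = 1/3, [yy,y] = G_y/2 = 1/8
Gamma^x_ij = (G*[ij,x] - F*[ij,y])/(EG - F^2), Gamma^y_ij = (E*[ij,y] - F*[ij,x])/(EG - F^2)
Gamma_xxx = -1140/769, Gamma_xxy = -159/769, Gamma_xyy = 132/769, Gamma_yxx = -2192/2307, Gamma_yxy = -1192/769, Gamma_yyy = 90/769
X = (-5/4, 3), Y = (-1/4, -5/8) at the point


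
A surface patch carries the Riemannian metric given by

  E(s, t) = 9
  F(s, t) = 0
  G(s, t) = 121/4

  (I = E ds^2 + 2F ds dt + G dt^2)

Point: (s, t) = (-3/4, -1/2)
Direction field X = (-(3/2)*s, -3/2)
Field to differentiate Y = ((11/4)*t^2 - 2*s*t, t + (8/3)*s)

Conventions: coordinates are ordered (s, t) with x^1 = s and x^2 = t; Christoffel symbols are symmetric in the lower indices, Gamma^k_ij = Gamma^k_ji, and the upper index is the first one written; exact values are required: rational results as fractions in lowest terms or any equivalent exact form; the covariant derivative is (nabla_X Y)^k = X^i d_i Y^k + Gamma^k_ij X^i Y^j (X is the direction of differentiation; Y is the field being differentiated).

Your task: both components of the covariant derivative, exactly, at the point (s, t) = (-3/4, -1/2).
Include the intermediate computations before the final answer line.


E = 9, F = 0, G = 121/4 at the point
E_s = 0, E_t = 0, F_s = 0, F_t = 0, G_s = 0, G_t = 0
EG - F^2 = 1089/4;  g^inv = (4/1089) * [[121/4, 0], [0, 9]]
first-kind symbols [ij,l] = (1/2)(d_i g_jl + d_j g_il - d_l g_ij): [ss,s] = E_s/2 = 0, [ss,t] = F_s - E_t/2 = 0, [st,s] = E_t/2 = 0, [st,t] = G_s/2 = 0, [tt,s] = F_t - G_s/2 = 0, [tt,t] = G_t/2 = 0
Gamma^s_ij = (G*[ij,s] - F*[ij,t])/(EG - F^2), Gamma^t_ij = (E*[ij,t] - F*[ij,s])/(EG - F^2)
Gamma_sss = 0, Gamma_sst = 0, Gamma_stt = 0, Gamma_tss = 0, Gamma_tst = 0, Gamma_ttt = 0
X = (9/8, -3/2), Y = (-1/16, -5/2) at the point

Answer: (nabla_X Y)^s = 3, (nabla_X Y)^t = 3/2


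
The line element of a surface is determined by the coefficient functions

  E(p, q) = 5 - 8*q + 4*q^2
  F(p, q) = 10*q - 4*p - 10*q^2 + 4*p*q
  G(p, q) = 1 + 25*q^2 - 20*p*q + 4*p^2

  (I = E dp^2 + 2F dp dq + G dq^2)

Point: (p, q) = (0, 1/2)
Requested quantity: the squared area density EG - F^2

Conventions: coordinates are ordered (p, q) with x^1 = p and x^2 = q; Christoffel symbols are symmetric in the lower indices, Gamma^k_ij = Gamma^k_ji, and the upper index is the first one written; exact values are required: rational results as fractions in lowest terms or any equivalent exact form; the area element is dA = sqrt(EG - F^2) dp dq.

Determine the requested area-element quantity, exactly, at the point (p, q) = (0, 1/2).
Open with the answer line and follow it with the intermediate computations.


Answer: EG - F^2 = 33/4

E = 2, F = 5/2, G = 29/4; EG - F^2 = 33/4


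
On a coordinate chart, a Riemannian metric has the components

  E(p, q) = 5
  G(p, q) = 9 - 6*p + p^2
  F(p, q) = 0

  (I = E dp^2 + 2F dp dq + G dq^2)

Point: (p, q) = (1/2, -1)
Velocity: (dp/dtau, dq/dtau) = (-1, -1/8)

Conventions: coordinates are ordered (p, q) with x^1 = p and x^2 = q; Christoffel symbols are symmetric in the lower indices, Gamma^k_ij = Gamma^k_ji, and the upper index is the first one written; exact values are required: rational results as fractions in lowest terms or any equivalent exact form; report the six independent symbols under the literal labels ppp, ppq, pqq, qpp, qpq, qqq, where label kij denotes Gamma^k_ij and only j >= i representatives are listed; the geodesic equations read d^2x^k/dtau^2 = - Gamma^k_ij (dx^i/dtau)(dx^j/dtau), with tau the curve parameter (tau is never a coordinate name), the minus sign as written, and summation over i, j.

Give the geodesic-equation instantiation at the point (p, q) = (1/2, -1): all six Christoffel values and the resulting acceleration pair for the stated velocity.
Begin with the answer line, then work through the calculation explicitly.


Answer: Gamma_ppp = 0, Gamma_ppq = 0, Gamma_pqq = 1/2, Gamma_qpp = 0, Gamma_qpq = -2/5, Gamma_qqq = 0; accelerations (d^2p/dtau^2, d^2q/dtau^2) = (-1/128, 1/10)

E = 5, F = 0, G = 25/4 at the point
E_p = 0, E_q = 0, F_p = 0, F_q = 0, G_p = -5, G_q = 0
EG - F^2 = 125/4;  g^inv = (4/125) * [[25/4, 0], [0, 5]]
first-kind symbols [ij,l] = (1/2)(d_i g_jl + d_j g_il - d_l g_ij): [pp,p] = E_p/2 = 0, [pp,q] = F_p - E_q/2 = 0, [pq,p] = E_q/2 = 0, [pq,q] = G_p/2 = -5/2, [qq,p] = F_q - G_p/2 = 5/2, [qq,q] = G_q/2 = 0
Gamma^p_ij = (G*[ij,p] - F*[ij,q])/(EG - F^2), Gamma^q_ij = (E*[ij,q] - F*[ij,p])/(EG - F^2)
Gamma_ppp = 0, Gamma_ppq = 0, Gamma_pqq = 1/2, Gamma_qpp = 0, Gamma_qpq = -2/5, Gamma_qqq = 0
d^2p/dtau^2 = -(Gamma_ppp*(-1)^2 + 2*Gamma_ppq*(-1)*(-1/8) + Gamma_pqq*(-1/8)^2) = -1/128
d^2q/dtau^2 = -(Gamma_qpp*(-1)^2 + 2*Gamma_qpq*(-1)*(-1/8) + Gamma_qqq*(-1/8)^2) = 1/10
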